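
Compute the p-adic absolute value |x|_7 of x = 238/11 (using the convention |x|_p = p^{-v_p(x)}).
|238/11|_7 = 1/7

Step 1 — compute v_7(x) by factoring powers of 7 out of the numerator and denominator: v_7(238/11) = 1. Step 2 — apply |x|_p = p^{-v_p(x)} = 7^{-1} = 1/7.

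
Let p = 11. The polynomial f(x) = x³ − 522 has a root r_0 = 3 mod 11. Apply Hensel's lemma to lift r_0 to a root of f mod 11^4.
r_3 = 1191 (mod 14641)

Hensel: r_{i+1} = r_i − f(r_i)/f′(r_i) mod 11^{i+2}, where f′(x) = 3x². Iterate:
  r_0 = 3 (mod 11)
  r_1 = 102 (mod 121)
  r_2 = 1191 (mod 1331)
  r_3 = 1191 (mod 14641)
Final: r = 1191 with f(r) ≡ 0 mod 11^4.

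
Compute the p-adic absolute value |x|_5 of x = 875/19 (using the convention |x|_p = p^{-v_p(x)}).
|875/19|_5 = 1/125

Step 1 — compute v_5(x) by factoring powers of 5 out of the numerator and denominator: v_5(875/19) = 3. Step 2 — apply |x|_p = p^{-v_p(x)} = 5^{-3} = 1/125.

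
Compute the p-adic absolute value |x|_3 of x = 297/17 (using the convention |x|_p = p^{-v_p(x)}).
|297/17|_3 = 1/27

Step 1 — compute v_3(x) by factoring powers of 3 out of the numerator and denominator: v_3(297/17) = 3. Step 2 — apply |x|_p = p^{-v_p(x)} = 3^{-3} = 1/27.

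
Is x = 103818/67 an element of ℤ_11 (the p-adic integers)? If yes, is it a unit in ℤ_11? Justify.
x ∈ ℤ_11 but not a unit; v_11(x) = 3 > 0

ℤ_11 = {x ∈ ℚ_11 : v_11(x) ≥ 0} and ℤ_11^× = {x ∈ ℤ_11 : v_11(x) = 0}. Here v_11(103818/67) = v_11(num) − v_11(den) = 3; compare against these criteria.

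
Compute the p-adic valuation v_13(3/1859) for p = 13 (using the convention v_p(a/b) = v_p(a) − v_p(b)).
v_13(3/1859) = -2

Factor powers of 13 from the numerator and denominator of the reduced fraction: 3 = 13^0 · 3 and 1859 = 13^2 · 11. Apply v_p(a/b) = v_p(a) − v_p(b): v_13(3/1859) = 0 − 2 = -2.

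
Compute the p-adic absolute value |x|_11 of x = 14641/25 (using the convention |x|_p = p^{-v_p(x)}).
|14641/25|_11 = 1/14641

Step 1 — compute v_11(x) by factoring powers of 11 out of the numerator and denominator: v_11(14641/25) = 4. Step 2 — apply |x|_p = p^{-v_p(x)} = 11^{-4} = 1/14641.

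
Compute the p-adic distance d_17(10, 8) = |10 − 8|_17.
d_17(10, 8) = 1

Step 1 — x − y = 10 − 8 = 2. Step 2 — v_17(2) = 0 (factor: 2 = (17^0 · 2); the sign does not affect v_p). Step 3 — |x − y|_17 = 17^{0} = 1.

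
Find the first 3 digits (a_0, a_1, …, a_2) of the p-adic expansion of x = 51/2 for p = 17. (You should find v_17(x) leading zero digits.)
(a_0, …, a_2) = (0, 10, 8)

v_17(51/2) = 1, so a_0 = ... = a_0 = 0. Factor out: x = 17^1 · u with u = 3/2 a unit in ℤ_17. Expand u iteratively via a_{v+i} = u_i mod 17, u_{i+1} = (u_i − a_{v+i})/17:
  u_0 = 3/2;  a_1 = 10;  u_1 = (u_0 − 10)/17 = -1/2
  u_1 = -1/2;  a_2 = 8;  u_2 = (u_1 − 8)/17 = -1/2
Digits: (0, 10, 8).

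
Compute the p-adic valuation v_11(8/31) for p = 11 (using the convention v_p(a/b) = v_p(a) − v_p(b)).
v_11(8/31) = 0

Factor powers of 11 from the numerator and denominator of the reduced fraction: 8 = 11^0 · 8 and 31 = 11^0 · 31. Apply v_p(a/b) = v_p(a) − v_p(b): v_11(8/31) = 0 − 0 = 0.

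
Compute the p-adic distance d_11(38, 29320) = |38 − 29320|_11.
d_11(38, 29320) = 1/14641

Step 1 — x − y = 38 − 29320 = -29282. Step 2 — v_11(-29282) = 4 (factor: -29282 = −(11^4 · 2); the sign does not affect v_p). Step 3 — |x − y|_11 = 11^{-4} = 1/14641.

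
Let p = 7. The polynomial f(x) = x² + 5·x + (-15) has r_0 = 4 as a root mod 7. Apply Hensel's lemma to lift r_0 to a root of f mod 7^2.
r_1 = 25 (mod 49)

Hensel: r_{i+1} = r_i − f(r_i)·(f′(r_i))^{-1} mod 7^{i+2}, f′(x) = 2x + 5. Iterate:
  r_0 = 4 (mod 7)
  r_1 = 25 (mod 49)
Final: r = 25 satisfies f(r) ≡ 0 mod 7^2.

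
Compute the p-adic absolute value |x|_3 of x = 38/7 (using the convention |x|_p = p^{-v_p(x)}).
|38/7|_3 = 1

Step 1 — compute v_3(x) by factoring powers of 3 out of the numerator and denominator: v_3(38/7) = 0. Step 2 — apply |x|_p = p^{-v_p(x)} = 3^{0} = 1.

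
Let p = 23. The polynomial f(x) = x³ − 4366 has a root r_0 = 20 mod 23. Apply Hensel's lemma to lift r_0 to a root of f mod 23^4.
r_3 = 157547 (mod 279841)

Hensel: r_{i+1} = r_i − f(r_i)/f′(r_i) mod 23^{i+2}, where f′(x) = 3x². Iterate:
  r_0 = 20 (mod 23)
  r_1 = 434 (mod 529)
  r_2 = 11543 (mod 12167)
  r_3 = 157547 (mod 279841)
Final: r = 157547 with f(r) ≡ 0 mod 23^4.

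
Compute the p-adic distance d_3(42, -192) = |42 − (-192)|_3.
d_3(42, -192) = 1/9

Step 1 — x − y = 42 − (-192) = 234. Step 2 — v_3(234) = 2 (factor: 234 = (3^2 · 26); the sign does not affect v_p). Step 3 — |x − y|_3 = 3^{-2} = 1/9.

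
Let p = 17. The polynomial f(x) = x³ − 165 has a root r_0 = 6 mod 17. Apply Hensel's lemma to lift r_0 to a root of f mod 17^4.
r_3 = 72392 (mod 83521)

Hensel: r_{i+1} = r_i − f(r_i)/f′(r_i) mod 17^{i+2}, where f′(x) = 3x². Iterate:
  r_0 = 6 (mod 17)
  r_1 = 142 (mod 289)
  r_2 = 3610 (mod 4913)
  r_3 = 72392 (mod 83521)
Final: r = 72392 with f(r) ≡ 0 mod 17^4.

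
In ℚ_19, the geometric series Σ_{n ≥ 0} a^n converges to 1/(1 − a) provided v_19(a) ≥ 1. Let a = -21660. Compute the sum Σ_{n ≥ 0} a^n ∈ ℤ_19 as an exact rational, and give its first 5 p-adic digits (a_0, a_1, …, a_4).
Σ a^n = 1/(1 − a) = 1/21661;  first 5 digits = (1, 0, 16, 15, 8)

v_19(a) = 2 ≥ 1, so the series converges in ℤ_19 to 1/(1 − a) = 1/(1 − (-21660)) = 1/21661. Expand this rational in ℤ_19: compute digits iteratively via d_i = x_i mod 19, x_{i+1} = (x_i − d_i)/19. The first 5 digits are (1, 0, 16, 15, 8).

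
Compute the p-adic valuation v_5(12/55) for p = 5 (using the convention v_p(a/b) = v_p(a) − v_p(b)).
v_5(12/55) = -1

Factor powers of 5 from the numerator and denominator of the reduced fraction: 12 = 5^0 · 12 and 55 = 5^1 · 11. Apply v_p(a/b) = v_p(a) − v_p(b): v_5(12/55) = 0 − 1 = -1.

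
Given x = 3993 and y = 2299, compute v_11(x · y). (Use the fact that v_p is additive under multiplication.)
v_11(9179907) = 5

v_p(x) = 3 (factor: 3993 = 11^3 · 3); v_p(y) = 2 (factor: 2299 = 11^2 · 19). Additivity: v_p(xy) = v_p(x) + v_p(y) = 3 + 2 = 5. (Direct check: xy = 9179907 = 11^5 · (57).)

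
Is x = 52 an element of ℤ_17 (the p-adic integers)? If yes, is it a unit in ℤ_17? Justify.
x ∈ ℤ_17^× (unit); v_17(x) = 0

ℤ_17 = {x ∈ ℚ_17 : v_17(x) ≥ 0} and ℤ_17^× = {x ∈ ℤ_17 : v_17(x) = 0}. Here v_17(52) = v_17(num) − v_17(den) = 0; compare against these criteria.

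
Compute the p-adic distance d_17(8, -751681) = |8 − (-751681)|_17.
d_17(8, -751681) = 1/83521

Step 1 — x − y = 8 − (-751681) = 751689. Step 2 — v_17(751689) = 4 (factor: 751689 = (17^4 · 9); the sign does not affect v_p). Step 3 — |x − y|_17 = 17^{-4} = 1/83521.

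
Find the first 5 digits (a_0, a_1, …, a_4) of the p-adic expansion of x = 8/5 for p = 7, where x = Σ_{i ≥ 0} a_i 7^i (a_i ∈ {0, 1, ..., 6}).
(a_0, …, a_4) = (3, 4, 5, 2, 1)

v_7(8/5) = 0 (numerator and denominator both coprime to 7), so x ∈ ℤ_7^×. Compute digits iteratively via a_i = x_i mod 7, x_{i+1} = (x_i − a_i)/7, with x_0 = x:
  x_0 = 8/5;  a_0 = 3;  x_1 = (x_0 − 3)/7 = -1/5
  x_1 = -1/5;  a_1 = 4;  x_2 = (x_1 − 4)/7 = -3/5
  x_2 = -3/5;  a_2 = 5;  x_3 = (x_2 − 5)/7 = -4/5
  x_3 = -4/5;  a_3 = 2;  x_4 = (x_3 − 2)/7 = -2/5
  x_4 = -2/5;  a_4 = 1;  x_5 = (x_4 − 1)/7 = -1/5
Digits: (3, 4, 5, 2, 1).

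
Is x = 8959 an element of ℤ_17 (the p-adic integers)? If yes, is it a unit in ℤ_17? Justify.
x ∈ ℤ_17 but not a unit; v_17(x) = 2 > 0

ℤ_17 = {x ∈ ℚ_17 : v_17(x) ≥ 0} and ℤ_17^× = {x ∈ ℤ_17 : v_17(x) = 0}. Here v_17(8959) = v_17(num) − v_17(den) = 2; compare against these criteria.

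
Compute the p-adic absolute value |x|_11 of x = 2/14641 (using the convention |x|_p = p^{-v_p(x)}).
|2/14641|_11 = 14641

Step 1 — compute v_11(x) by factoring powers of 11 out of the numerator and denominator: v_11(2/14641) = -4. Step 2 — apply |x|_p = p^{-v_p(x)} = 11^{4} = 14641.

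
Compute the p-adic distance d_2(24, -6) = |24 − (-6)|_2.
d_2(24, -6) = 1/2

Step 1 — x − y = 24 − (-6) = 30. Step 2 — v_2(30) = 1 (factor: 30 = (2^1 · 15); the sign does not affect v_p). Step 3 — |x − y|_2 = 2^{-1} = 1/2.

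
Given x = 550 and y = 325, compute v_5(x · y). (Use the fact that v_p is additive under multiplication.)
v_5(178750) = 4

v_p(x) = 2 (factor: 550 = 5^2 · 22); v_p(y) = 2 (factor: 325 = 5^2 · 13). Additivity: v_p(xy) = v_p(x) + v_p(y) = 2 + 2 = 4. (Direct check: xy = 178750 = 5^4 · (286).)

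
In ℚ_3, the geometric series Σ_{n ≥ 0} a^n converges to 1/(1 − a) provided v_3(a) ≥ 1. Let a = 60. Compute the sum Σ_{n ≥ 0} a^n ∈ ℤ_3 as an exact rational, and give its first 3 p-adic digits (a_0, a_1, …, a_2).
Σ a^n = 1/(1 − a) = -1/59;  first 3 digits = (1, 2, 1)

v_3(a) = 1 ≥ 1, so the series converges in ℤ_3 to 1/(1 − a) = 1/(1 − 60) = -1/59. Expand this rational in ℤ_3: compute digits iteratively via d_i = x_i mod 3, x_{i+1} = (x_i − d_i)/3. The first 3 digits are (1, 2, 1).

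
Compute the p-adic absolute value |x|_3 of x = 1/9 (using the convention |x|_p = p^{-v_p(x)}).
|1/9|_3 = 9

Step 1 — compute v_3(x) by factoring powers of 3 out of the numerator and denominator: v_3(1/9) = -2. Step 2 — apply |x|_p = p^{-v_p(x)} = 3^{2} = 9.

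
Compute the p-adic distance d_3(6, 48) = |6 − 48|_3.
d_3(6, 48) = 1/3

Step 1 — x − y = 6 − 48 = -42. Step 2 — v_3(-42) = 1 (factor: -42 = −(3^1 · 14); the sign does not affect v_p). Step 3 — |x − y|_3 = 3^{-1} = 1/3.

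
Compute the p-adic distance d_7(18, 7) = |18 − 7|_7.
d_7(18, 7) = 1

Step 1 — x − y = 18 − 7 = 11. Step 2 — v_7(11) = 0 (factor: 11 = (7^0 · 11); the sign does not affect v_p). Step 3 — |x − y|_7 = 7^{0} = 1.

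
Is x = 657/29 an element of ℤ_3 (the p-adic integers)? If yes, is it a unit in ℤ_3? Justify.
x ∈ ℤ_3 but not a unit; v_3(x) = 2 > 0

ℤ_3 = {x ∈ ℚ_3 : v_3(x) ≥ 0} and ℤ_3^× = {x ∈ ℤ_3 : v_3(x) = 0}. Here v_3(657/29) = v_3(num) − v_3(den) = 2; compare against these criteria.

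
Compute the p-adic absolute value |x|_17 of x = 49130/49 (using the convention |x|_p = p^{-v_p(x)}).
|49130/49|_17 = 1/4913

Step 1 — compute v_17(x) by factoring powers of 17 out of the numerator and denominator: v_17(49130/49) = 3. Step 2 — apply |x|_p = p^{-v_p(x)} = 17^{-3} = 1/4913.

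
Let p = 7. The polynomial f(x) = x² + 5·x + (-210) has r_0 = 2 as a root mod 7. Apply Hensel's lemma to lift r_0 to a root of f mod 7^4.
r_3 = 2158 (mod 2401)

Hensel: r_{i+1} = r_i − f(r_i)·(f′(r_i))^{-1} mod 7^{i+2}, f′(x) = 2x + 5. Iterate:
  r_0 = 2 (mod 7)
  r_1 = 2 (mod 49)
  r_2 = 100 (mod 343)
  r_3 = 2158 (mod 2401)
Final: r = 2158 satisfies f(r) ≡ 0 mod 7^4.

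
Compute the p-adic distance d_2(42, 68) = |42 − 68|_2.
d_2(42, 68) = 1/2

Step 1 — x − y = 42 − 68 = -26. Step 2 — v_2(-26) = 1 (factor: -26 = −(2^1 · 13); the sign does not affect v_p). Step 3 — |x − y|_2 = 2^{-1} = 1/2.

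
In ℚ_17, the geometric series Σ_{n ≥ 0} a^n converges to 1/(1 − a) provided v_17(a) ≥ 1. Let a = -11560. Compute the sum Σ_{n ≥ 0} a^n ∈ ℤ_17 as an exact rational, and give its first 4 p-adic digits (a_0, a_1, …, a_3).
Σ a^n = 1/(1 − a) = 1/11561;  first 4 digits = (1, 0, 11, 14)

v_17(a) = 2 ≥ 1, so the series converges in ℤ_17 to 1/(1 − a) = 1/(1 − (-11560)) = 1/11561. Expand this rational in ℤ_17: compute digits iteratively via d_i = x_i mod 17, x_{i+1} = (x_i − d_i)/17. The first 4 digits are (1, 0, 11, 14).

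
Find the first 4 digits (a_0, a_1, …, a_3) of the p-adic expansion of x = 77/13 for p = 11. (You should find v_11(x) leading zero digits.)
(a_0, …, a_3) = (0, 9, 6, 7)

v_11(77/13) = 1, so a_0 = ... = a_0 = 0. Factor out: x = 11^1 · u with u = 7/13 a unit in ℤ_11. Expand u iteratively via a_{v+i} = u_i mod 11, u_{i+1} = (u_i − a_{v+i})/11:
  u_0 = 7/13;  a_1 = 9;  u_1 = (u_0 − 9)/11 = -10/13
  u_1 = -10/13;  a_2 = 6;  u_2 = (u_1 − 6)/11 = -8/13
  u_2 = -8/13;  a_3 = 7;  u_3 = (u_2 − 7)/11 = -9/13
Digits: (0, 9, 6, 7).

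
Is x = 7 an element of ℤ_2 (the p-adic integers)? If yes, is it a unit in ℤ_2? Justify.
x ∈ ℤ_2^× (unit); v_2(x) = 0

ℤ_2 = {x ∈ ℚ_2 : v_2(x) ≥ 0} and ℤ_2^× = {x ∈ ℤ_2 : v_2(x) = 0}. Here v_2(7) = v_2(num) − v_2(den) = 0; compare against these criteria.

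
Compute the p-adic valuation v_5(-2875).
v_5(-2875) = 3

v_5(n) is the largest exponent k such that 5^k divides n. Factor out: -2875 = -5^3 · 23. (Sign doesn't affect v_p.) So v_5(-2875) = 3.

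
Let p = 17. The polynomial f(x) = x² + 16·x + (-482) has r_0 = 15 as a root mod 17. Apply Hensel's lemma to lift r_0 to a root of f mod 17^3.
r_2 = 1630 (mod 4913)

Hensel: r_{i+1} = r_i − f(r_i)·(f′(r_i))^{-1} mod 17^{i+2}, f′(x) = 2x + 16. Iterate:
  r_0 = 15 (mod 17)
  r_1 = 185 (mod 289)
  r_2 = 1630 (mod 4913)
Final: r = 1630 satisfies f(r) ≡ 0 mod 17^3.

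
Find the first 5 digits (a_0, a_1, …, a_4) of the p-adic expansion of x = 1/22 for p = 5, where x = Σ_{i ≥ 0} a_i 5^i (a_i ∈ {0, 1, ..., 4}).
(a_0, …, a_4) = (3, 1, 4, 3, 4)

v_5(1/22) = 0 (numerator and denominator both coprime to 5), so x ∈ ℤ_5^×. Compute digits iteratively via a_i = x_i mod 5, x_{i+1} = (x_i − a_i)/5, with x_0 = x:
  x_0 = 1/22;  a_0 = 3;  x_1 = (x_0 − 3)/5 = -13/22
  x_1 = -13/22;  a_1 = 1;  x_2 = (x_1 − 1)/5 = -7/22
  x_2 = -7/22;  a_2 = 4;  x_3 = (x_2 − 4)/5 = -19/22
  x_3 = -19/22;  a_3 = 3;  x_4 = (x_3 − 3)/5 = -17/22
  x_4 = -17/22;  a_4 = 4;  x_5 = (x_4 − 4)/5 = -21/22
Digits: (3, 1, 4, 3, 4).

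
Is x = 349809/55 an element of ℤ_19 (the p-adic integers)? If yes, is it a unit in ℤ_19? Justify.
x ∈ ℤ_19 but not a unit; v_19(x) = 3 > 0

ℤ_19 = {x ∈ ℚ_19 : v_19(x) ≥ 0} and ℤ_19^× = {x ∈ ℤ_19 : v_19(x) = 0}. Here v_19(349809/55) = v_19(num) − v_19(den) = 3; compare against these criteria.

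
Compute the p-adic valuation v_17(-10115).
v_17(-10115) = 2

v_17(n) is the largest exponent k such that 17^k divides n. Factor out: -10115 = -17^2 · 35. (Sign doesn't affect v_p.) So v_17(-10115) = 2.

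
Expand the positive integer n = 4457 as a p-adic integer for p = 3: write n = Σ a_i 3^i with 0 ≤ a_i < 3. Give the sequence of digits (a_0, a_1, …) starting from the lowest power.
(a_0, a_1, …) = (2, 0, 0, 0, 1, 0, 0, 2)

Repeated division by 3 gives the digits low-to-high: 4457 = 2 + 1·3^4 + 2·3^7. Digit sequence: (2, 0, 0, 0, 1, 0, 0, 2).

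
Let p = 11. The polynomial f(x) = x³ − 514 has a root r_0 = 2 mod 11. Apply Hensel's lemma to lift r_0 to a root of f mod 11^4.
r_3 = 1355 (mod 14641)

Hensel: r_{i+1} = r_i − f(r_i)/f′(r_i) mod 11^{i+2}, where f′(x) = 3x². Iterate:
  r_0 = 2 (mod 11)
  r_1 = 24 (mod 121)
  r_2 = 24 (mod 1331)
  r_3 = 1355 (mod 14641)
Final: r = 1355 with f(r) ≡ 0 mod 11^4.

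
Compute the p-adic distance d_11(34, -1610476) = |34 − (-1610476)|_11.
d_11(34, -1610476) = 1/161051

Step 1 — x − y = 34 − (-1610476) = 1610510. Step 2 — v_11(1610510) = 5 (factor: 1610510 = (11^5 · 10); the sign does not affect v_p). Step 3 — |x − y|_11 = 11^{-5} = 1/161051.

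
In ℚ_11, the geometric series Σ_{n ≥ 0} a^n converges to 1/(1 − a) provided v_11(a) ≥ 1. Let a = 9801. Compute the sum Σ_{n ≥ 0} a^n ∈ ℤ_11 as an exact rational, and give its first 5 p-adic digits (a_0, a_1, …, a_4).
Σ a^n = 1/(1 − a) = -1/9800;  first 5 digits = (1, 0, 4, 7, 5)

v_11(a) = 2 ≥ 1, so the series converges in ℤ_11 to 1/(1 − a) = 1/(1 − 9801) = -1/9800. Expand this rational in ℤ_11: compute digits iteratively via d_i = x_i mod 11, x_{i+1} = (x_i − d_i)/11. The first 5 digits are (1, 0, 4, 7, 5).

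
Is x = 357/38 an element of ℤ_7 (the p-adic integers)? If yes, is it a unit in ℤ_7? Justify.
x ∈ ℤ_7 but not a unit; v_7(x) = 1 > 0

ℤ_7 = {x ∈ ℚ_7 : v_7(x) ≥ 0} and ℤ_7^× = {x ∈ ℤ_7 : v_7(x) = 0}. Here v_7(357/38) = v_7(num) − v_7(den) = 1; compare against these criteria.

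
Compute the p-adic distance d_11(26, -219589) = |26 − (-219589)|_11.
d_11(26, -219589) = 1/14641

Step 1 — x − y = 26 − (-219589) = 219615. Step 2 — v_11(219615) = 4 (factor: 219615 = (11^4 · 15); the sign does not affect v_p). Step 3 — |x − y|_11 = 11^{-4} = 1/14641.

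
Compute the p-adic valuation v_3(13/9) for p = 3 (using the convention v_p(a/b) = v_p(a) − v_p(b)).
v_3(13/9) = -2

Factor powers of 3 from the numerator and denominator of the reduced fraction: 13 = 3^0 · 13 and 9 = 3^2 · 1. Apply v_p(a/b) = v_p(a) − v_p(b): v_3(13/9) = 0 − 2 = -2.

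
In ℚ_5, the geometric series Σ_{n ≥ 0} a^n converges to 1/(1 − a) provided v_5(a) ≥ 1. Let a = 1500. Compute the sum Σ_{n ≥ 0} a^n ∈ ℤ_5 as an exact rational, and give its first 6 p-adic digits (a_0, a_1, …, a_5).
Σ a^n = 1/(1 − a) = -1/1499;  first 6 digits = (1, 0, 0, 2, 2, 0)

v_5(a) = 3 ≥ 1, so the series converges in ℤ_5 to 1/(1 − a) = 1/(1 − 1500) = -1/1499. Expand this rational in ℤ_5: compute digits iteratively via d_i = x_i mod 5, x_{i+1} = (x_i − d_i)/5. The first 6 digits are (1, 0, 0, 2, 2, 0).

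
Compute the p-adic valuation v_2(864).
v_2(864) = 5

v_2(n) is the largest exponent k such that 2^k divides n. Factor out: 864 = 2^5 · 27. (Sign doesn't affect v_p.) So v_2(864) = 5.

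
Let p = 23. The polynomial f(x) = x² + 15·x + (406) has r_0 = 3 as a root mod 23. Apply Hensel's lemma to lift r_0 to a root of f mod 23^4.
r_3 = 199666 (mod 279841)

Hensel: r_{i+1} = r_i − f(r_i)·(f′(r_i))^{-1} mod 23^{i+2}, f′(x) = 2x + 15. Iterate:
  r_0 = 3 (mod 23)
  r_1 = 233 (mod 529)
  r_2 = 4994 (mod 12167)
  r_3 = 199666 (mod 279841)
Final: r = 199666 satisfies f(r) ≡ 0 mod 23^4.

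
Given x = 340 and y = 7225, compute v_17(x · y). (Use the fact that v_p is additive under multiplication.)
v_17(2456500) = 3

v_p(x) = 1 (factor: 340 = 17^1 · 20); v_p(y) = 2 (factor: 7225 = 17^2 · 25). Additivity: v_p(xy) = v_p(x) + v_p(y) = 1 + 2 = 3. (Direct check: xy = 2456500 = 17^3 · (500).)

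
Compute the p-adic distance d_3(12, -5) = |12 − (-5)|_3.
d_3(12, -5) = 1

Step 1 — x − y = 12 − (-5) = 17. Step 2 — v_3(17) = 0 (factor: 17 = (3^0 · 17); the sign does not affect v_p). Step 3 — |x − y|_3 = 3^{0} = 1.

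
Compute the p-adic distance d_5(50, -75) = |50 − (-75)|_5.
d_5(50, -75) = 1/125

Step 1 — x − y = 50 − (-75) = 125. Step 2 — v_5(125) = 3 (factor: 125 = (5^3 · 1); the sign does not affect v_p). Step 3 — |x − y|_5 = 5^{-3} = 1/125.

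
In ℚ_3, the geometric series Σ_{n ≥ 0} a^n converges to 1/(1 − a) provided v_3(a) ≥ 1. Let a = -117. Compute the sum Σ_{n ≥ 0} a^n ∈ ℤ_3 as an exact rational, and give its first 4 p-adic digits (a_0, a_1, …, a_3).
Σ a^n = 1/(1 − a) = 1/118;  first 4 digits = (1, 0, 2, 1)

v_3(a) = 2 ≥ 1, so the series converges in ℤ_3 to 1/(1 − a) = 1/(1 − (-117)) = 1/118. Expand this rational in ℤ_3: compute digits iteratively via d_i = x_i mod 3, x_{i+1} = (x_i − d_i)/3. The first 4 digits are (1, 0, 2, 1).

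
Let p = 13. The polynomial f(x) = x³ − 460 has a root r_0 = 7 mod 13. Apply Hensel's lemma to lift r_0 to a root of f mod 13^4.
r_3 = 24330 (mod 28561)

Hensel: r_{i+1} = r_i − f(r_i)/f′(r_i) mod 13^{i+2}, where f′(x) = 3x². Iterate:
  r_0 = 7 (mod 13)
  r_1 = 163 (mod 169)
  r_2 = 163 (mod 2197)
  r_3 = 24330 (mod 28561)
Final: r = 24330 with f(r) ≡ 0 mod 13^4.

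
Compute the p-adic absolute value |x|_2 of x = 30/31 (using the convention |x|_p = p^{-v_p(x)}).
|30/31|_2 = 1/2

Step 1 — compute v_2(x) by factoring powers of 2 out of the numerator and denominator: v_2(30/31) = 1. Step 2 — apply |x|_p = p^{-v_p(x)} = 2^{-1} = 1/2.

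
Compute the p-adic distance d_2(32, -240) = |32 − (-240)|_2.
d_2(32, -240) = 1/16

Step 1 — x − y = 32 − (-240) = 272. Step 2 — v_2(272) = 4 (factor: 272 = (2^4 · 17); the sign does not affect v_p). Step 3 — |x − y|_2 = 2^{-4} = 1/16.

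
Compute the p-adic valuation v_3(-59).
v_3(-59) = 0

v_3(n) is the largest exponent k such that 3^k divides n. Factor out: -59 = -3^0 · 59. (Sign doesn't affect v_p.) So v_3(-59) = 0.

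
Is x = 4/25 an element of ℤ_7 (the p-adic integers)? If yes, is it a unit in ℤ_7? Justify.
x ∈ ℤ_7^× (unit); v_7(x) = 0

ℤ_7 = {x ∈ ℚ_7 : v_7(x) ≥ 0} and ℤ_7^× = {x ∈ ℤ_7 : v_7(x) = 0}. Here v_7(4/25) = v_7(num) − v_7(den) = 0; compare against these criteria.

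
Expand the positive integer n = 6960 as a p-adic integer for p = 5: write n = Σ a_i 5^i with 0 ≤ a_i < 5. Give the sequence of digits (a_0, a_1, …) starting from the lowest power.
(a_0, a_1, …) = (0, 2, 3, 0, 1, 2)

Repeated division by 5 gives the digits low-to-high: 6960 = 2·5^1 + 3·5^2 + 1·5^4 + 2·5^5. Digit sequence: (0, 2, 3, 0, 1, 2).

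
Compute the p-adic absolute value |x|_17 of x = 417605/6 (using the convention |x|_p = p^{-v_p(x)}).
|417605/6|_17 = 1/83521

Step 1 — compute v_17(x) by factoring powers of 17 out of the numerator and denominator: v_17(417605/6) = 4. Step 2 — apply |x|_p = p^{-v_p(x)} = 17^{-4} = 1/83521.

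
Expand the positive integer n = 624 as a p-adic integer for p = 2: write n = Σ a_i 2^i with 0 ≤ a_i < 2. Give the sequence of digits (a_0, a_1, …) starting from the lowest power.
(a_0, a_1, …) = (0, 0, 0, 0, 1, 1, 1, 0, 0, 1)

Repeated division by 2 gives the digits low-to-high: 624 = 1·2^4 + 1·2^5 + 1·2^6 + 1·2^9. Digit sequence: (0, 0, 0, 0, 1, 1, 1, 0, 0, 1).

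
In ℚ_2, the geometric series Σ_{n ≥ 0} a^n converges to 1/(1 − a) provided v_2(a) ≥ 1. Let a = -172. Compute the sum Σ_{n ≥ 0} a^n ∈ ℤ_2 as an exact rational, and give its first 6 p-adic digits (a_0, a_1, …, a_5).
Σ a^n = 1/(1 − a) = 1/173;  first 6 digits = (1, 0, 1, 0, 0, 1)

v_2(a) = 2 ≥ 1, so the series converges in ℤ_2 to 1/(1 − a) = 1/(1 − (-172)) = 1/173. Expand this rational in ℤ_2: compute digits iteratively via d_i = x_i mod 2, x_{i+1} = (x_i − d_i)/2. The first 6 digits are (1, 0, 1, 0, 0, 1).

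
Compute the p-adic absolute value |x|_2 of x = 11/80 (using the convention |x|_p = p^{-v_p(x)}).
|11/80|_2 = 16

Step 1 — compute v_2(x) by factoring powers of 2 out of the numerator and denominator: v_2(11/80) = -4. Step 2 — apply |x|_p = p^{-v_p(x)} = 2^{4} = 16.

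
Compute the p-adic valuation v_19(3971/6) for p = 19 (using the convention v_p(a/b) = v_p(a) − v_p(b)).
v_19(3971/6) = 2

Factor powers of 19 from the numerator and denominator of the reduced fraction: 3971 = 19^2 · 11 and 6 = 19^0 · 6. Apply v_p(a/b) = v_p(a) − v_p(b): v_19(3971/6) = 2 − 0 = 2.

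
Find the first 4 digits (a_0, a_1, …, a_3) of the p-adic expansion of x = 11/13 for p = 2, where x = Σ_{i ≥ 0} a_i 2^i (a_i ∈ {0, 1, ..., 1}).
(a_0, …, a_3) = (1, 1, 1, 0)

v_2(11/13) = 0 (numerator and denominator both coprime to 2), so x ∈ ℤ_2^×. Compute digits iteratively via a_i = x_i mod 2, x_{i+1} = (x_i − a_i)/2, with x_0 = x:
  x_0 = 11/13;  a_0 = 1;  x_1 = (x_0 − 1)/2 = -1/13
  x_1 = -1/13;  a_1 = 1;  x_2 = (x_1 − 1)/2 = -7/13
  x_2 = -7/13;  a_2 = 1;  x_3 = (x_2 − 1)/2 = -10/13
  x_3 = -10/13;  a_3 = 0;  x_4 = (x_3 − 0)/2 = -5/13
Digits: (1, 1, 1, 0).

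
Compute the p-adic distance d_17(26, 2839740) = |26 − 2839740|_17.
d_17(26, 2839740) = 1/1419857

Step 1 — x − y = 26 − 2839740 = -2839714. Step 2 — v_17(-2839714) = 5 (factor: -2839714 = −(17^5 · 2); the sign does not affect v_p). Step 3 — |x − y|_17 = 17^{-5} = 1/1419857.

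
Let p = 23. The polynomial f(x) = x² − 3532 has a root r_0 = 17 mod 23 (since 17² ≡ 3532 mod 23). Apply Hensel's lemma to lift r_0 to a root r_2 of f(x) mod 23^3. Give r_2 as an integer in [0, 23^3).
r_2 = 9930 (mod 12167)

Hensel's recurrence: r_{i+1} = r_i − f(r_i)·(f′(r_i))^{-1} mod 23^{i+2}, with f′(x) = 2x. Iterate:
  r_0 = 17 (mod 23)
  r_1 = 408 (mod 529)
  r_2 = 9930 (mod 12167)
Final: r_2 = 9930, and one checks f(r_2) ≡ 0 mod 23^3.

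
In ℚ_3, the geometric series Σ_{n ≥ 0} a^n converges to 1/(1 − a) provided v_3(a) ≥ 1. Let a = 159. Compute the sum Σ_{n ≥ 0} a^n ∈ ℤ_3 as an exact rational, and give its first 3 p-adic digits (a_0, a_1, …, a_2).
Σ a^n = 1/(1 − a) = -1/158;  first 3 digits = (1, 2, 0)

v_3(a) = 1 ≥ 1, so the series converges in ℤ_3 to 1/(1 − a) = 1/(1 − 159) = -1/158. Expand this rational in ℤ_3: compute digits iteratively via d_i = x_i mod 3, x_{i+1} = (x_i − d_i)/3. The first 3 digits are (1, 2, 0).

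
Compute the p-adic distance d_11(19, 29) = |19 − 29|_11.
d_11(19, 29) = 1

Step 1 — x − y = 19 − 29 = -10. Step 2 — v_11(-10) = 0 (factor: -10 = −(11^0 · 10); the sign does not affect v_p). Step 3 — |x − y|_11 = 11^{0} = 1.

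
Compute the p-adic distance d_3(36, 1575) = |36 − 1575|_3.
d_3(36, 1575) = 1/81

Step 1 — x − y = 36 − 1575 = -1539. Step 2 — v_3(-1539) = 4 (factor: -1539 = −(3^4 · 19); the sign does not affect v_p). Step 3 — |x − y|_3 = 3^{-4} = 1/81.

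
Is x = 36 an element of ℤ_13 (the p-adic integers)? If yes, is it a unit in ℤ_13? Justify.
x ∈ ℤ_13^× (unit); v_13(x) = 0

ℤ_13 = {x ∈ ℚ_13 : v_13(x) ≥ 0} and ℤ_13^× = {x ∈ ℤ_13 : v_13(x) = 0}. Here v_13(36) = v_13(num) − v_13(den) = 0; compare against these criteria.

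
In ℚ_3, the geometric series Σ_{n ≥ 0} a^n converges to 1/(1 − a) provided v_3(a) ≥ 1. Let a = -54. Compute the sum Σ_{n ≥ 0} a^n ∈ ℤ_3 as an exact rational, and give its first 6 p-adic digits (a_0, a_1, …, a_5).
Σ a^n = 1/(1 − a) = 1/55;  first 6 digits = (1, 0, 0, 1, 2, 2)

v_3(a) = 3 ≥ 1, so the series converges in ℤ_3 to 1/(1 − a) = 1/(1 − (-54)) = 1/55. Expand this rational in ℤ_3: compute digits iteratively via d_i = x_i mod 3, x_{i+1} = (x_i − d_i)/3. The first 6 digits are (1, 0, 0, 1, 2, 2).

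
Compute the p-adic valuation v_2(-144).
v_2(-144) = 4

v_2(n) is the largest exponent k such that 2^k divides n. Factor out: -144 = -2^4 · 9. (Sign doesn't affect v_p.) So v_2(-144) = 4.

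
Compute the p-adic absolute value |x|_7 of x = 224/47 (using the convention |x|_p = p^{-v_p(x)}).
|224/47|_7 = 1/7

Step 1 — compute v_7(x) by factoring powers of 7 out of the numerator and denominator: v_7(224/47) = 1. Step 2 — apply |x|_p = p^{-v_p(x)} = 7^{-1} = 1/7.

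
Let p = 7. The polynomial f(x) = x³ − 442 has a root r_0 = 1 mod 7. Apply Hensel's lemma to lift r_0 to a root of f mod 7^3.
r_2 = 148 (mod 343)

Hensel: r_{i+1} = r_i − f(r_i)/f′(r_i) mod 7^{i+2}, where f′(x) = 3x². Iterate:
  r_0 = 1 (mod 7)
  r_1 = 1 (mod 49)
  r_2 = 148 (mod 343)
Final: r = 148 with f(r) ≡ 0 mod 7^3.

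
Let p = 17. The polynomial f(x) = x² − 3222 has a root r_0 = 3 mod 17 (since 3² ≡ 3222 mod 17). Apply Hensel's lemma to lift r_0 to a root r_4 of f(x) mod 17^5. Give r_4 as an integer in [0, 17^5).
r_4 = 919992 (mod 1419857)

Hensel's recurrence: r_{i+1} = r_i − f(r_i)·(f′(r_i))^{-1} mod 17^{i+2}, with f′(x) = 2x. Iterate:
  r_0 = 3 (mod 17)
  r_1 = 105 (mod 289)
  r_2 = 1261 (mod 4913)
  r_3 = 1261 (mod 83521)
  r_4 = 919992 (mod 1419857)
Final: r_4 = 919992, and one checks f(r_4) ≡ 0 mod 17^5.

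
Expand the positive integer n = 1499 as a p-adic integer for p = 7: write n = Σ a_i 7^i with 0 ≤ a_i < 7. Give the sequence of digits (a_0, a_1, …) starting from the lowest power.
(a_0, a_1, …) = (1, 4, 2, 4)

Repeated division by 7 gives the digits low-to-high: 1499 = 1 + 4·7^1 + 2·7^2 + 4·7^3. Digit sequence: (1, 4, 2, 4).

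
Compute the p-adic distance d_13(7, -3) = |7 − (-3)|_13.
d_13(7, -3) = 1

Step 1 — x − y = 7 − (-3) = 10. Step 2 — v_13(10) = 0 (factor: 10 = (13^0 · 10); the sign does not affect v_p). Step 3 — |x − y|_13 = 13^{0} = 1.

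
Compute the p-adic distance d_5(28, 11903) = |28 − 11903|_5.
d_5(28, 11903) = 1/625

Step 1 — x − y = 28 − 11903 = -11875. Step 2 — v_5(-11875) = 4 (factor: -11875 = −(5^4 · 19); the sign does not affect v_p). Step 3 — |x − y|_5 = 5^{-4} = 1/625.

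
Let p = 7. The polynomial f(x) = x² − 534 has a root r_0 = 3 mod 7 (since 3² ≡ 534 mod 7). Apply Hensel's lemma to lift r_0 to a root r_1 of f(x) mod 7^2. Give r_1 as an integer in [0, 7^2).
r_1 = 17 (mod 49)

Hensel's recurrence: r_{i+1} = r_i − f(r_i)·(f′(r_i))^{-1} mod 7^{i+2}, with f′(x) = 2x. Iterate:
  r_0 = 3 (mod 7)
  r_1 = 17 (mod 49)
Final: r_1 = 17, and one checks f(r_1) ≡ 0 mod 7^2.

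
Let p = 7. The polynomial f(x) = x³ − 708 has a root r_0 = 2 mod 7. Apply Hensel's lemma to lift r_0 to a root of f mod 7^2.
r_1 = 44 (mod 49)

Hensel: r_{i+1} = r_i − f(r_i)/f′(r_i) mod 7^{i+2}, where f′(x) = 3x². Iterate:
  r_0 = 2 (mod 7)
  r_1 = 44 (mod 49)
Final: r = 44 with f(r) ≡ 0 mod 7^2.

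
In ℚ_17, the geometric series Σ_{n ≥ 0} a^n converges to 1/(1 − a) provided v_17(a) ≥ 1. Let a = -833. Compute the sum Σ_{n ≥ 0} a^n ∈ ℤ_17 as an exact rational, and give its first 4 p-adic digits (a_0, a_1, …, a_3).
Σ a^n = 1/(1 − a) = 1/834;  first 4 digits = (1, 2, 1, 13)

v_17(a) = 1 ≥ 1, so the series converges in ℤ_17 to 1/(1 − a) = 1/(1 − (-833)) = 1/834. Expand this rational in ℤ_17: compute digits iteratively via d_i = x_i mod 17, x_{i+1} = (x_i − d_i)/17. The first 4 digits are (1, 2, 1, 13).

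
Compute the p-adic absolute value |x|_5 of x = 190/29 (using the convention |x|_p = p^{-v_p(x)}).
|190/29|_5 = 1/5

Step 1 — compute v_5(x) by factoring powers of 5 out of the numerator and denominator: v_5(190/29) = 1. Step 2 — apply |x|_p = p^{-v_p(x)} = 5^{-1} = 1/5.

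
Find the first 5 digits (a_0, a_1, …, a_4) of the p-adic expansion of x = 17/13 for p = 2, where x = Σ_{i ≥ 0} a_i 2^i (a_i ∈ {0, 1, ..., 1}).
(a_0, …, a_4) = (1, 0, 1, 0, 1)

v_2(17/13) = 0 (numerator and denominator both coprime to 2), so x ∈ ℤ_2^×. Compute digits iteratively via a_i = x_i mod 2, x_{i+1} = (x_i − a_i)/2, with x_0 = x:
  x_0 = 17/13;  a_0 = 1;  x_1 = (x_0 − 1)/2 = 2/13
  x_1 = 2/13;  a_1 = 0;  x_2 = (x_1 − 0)/2 = 1/13
  x_2 = 1/13;  a_2 = 1;  x_3 = (x_2 − 1)/2 = -6/13
  x_3 = -6/13;  a_3 = 0;  x_4 = (x_3 − 0)/2 = -3/13
  x_4 = -3/13;  a_4 = 1;  x_5 = (x_4 − 1)/2 = -8/13
Digits: (1, 0, 1, 0, 1).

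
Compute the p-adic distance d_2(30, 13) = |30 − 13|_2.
d_2(30, 13) = 1

Step 1 — x − y = 30 − 13 = 17. Step 2 — v_2(17) = 0 (factor: 17 = (2^0 · 17); the sign does not affect v_p). Step 3 — |x − y|_2 = 2^{0} = 1.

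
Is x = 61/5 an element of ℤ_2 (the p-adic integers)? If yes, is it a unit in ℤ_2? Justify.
x ∈ ℤ_2^× (unit); v_2(x) = 0

ℤ_2 = {x ∈ ℚ_2 : v_2(x) ≥ 0} and ℤ_2^× = {x ∈ ℤ_2 : v_2(x) = 0}. Here v_2(61/5) = v_2(num) − v_2(den) = 0; compare against these criteria.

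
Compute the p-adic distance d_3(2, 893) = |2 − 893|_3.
d_3(2, 893) = 1/81

Step 1 — x − y = 2 − 893 = -891. Step 2 — v_3(-891) = 4 (factor: -891 = −(3^4 · 11); the sign does not affect v_p). Step 3 — |x − y|_3 = 3^{-4} = 1/81.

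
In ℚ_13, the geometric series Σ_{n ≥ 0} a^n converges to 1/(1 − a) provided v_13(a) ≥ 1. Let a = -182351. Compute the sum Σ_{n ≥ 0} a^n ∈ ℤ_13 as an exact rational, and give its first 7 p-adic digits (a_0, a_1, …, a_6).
Σ a^n = 1/(1 − a) = 1/182352;  first 7 digits = (1, 0, 0, 8, 6, 12, 11)

v_13(a) = 3 ≥ 1, so the series converges in ℤ_13 to 1/(1 − a) = 1/(1 − (-182351)) = 1/182352. Expand this rational in ℤ_13: compute digits iteratively via d_i = x_i mod 13, x_{i+1} = (x_i − d_i)/13. The first 7 digits are (1, 0, 0, 8, 6, 12, 11).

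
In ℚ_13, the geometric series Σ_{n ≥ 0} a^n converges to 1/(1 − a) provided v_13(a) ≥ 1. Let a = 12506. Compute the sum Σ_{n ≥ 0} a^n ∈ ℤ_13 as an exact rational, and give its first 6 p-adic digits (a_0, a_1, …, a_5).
Σ a^n = 1/(1 − a) = -1/12505;  first 6 digits = (1, 0, 9, 5, 3, 5)

v_13(a) = 2 ≥ 1, so the series converges in ℤ_13 to 1/(1 − a) = 1/(1 − 12506) = -1/12505. Expand this rational in ℤ_13: compute digits iteratively via d_i = x_i mod 13, x_{i+1} = (x_i − d_i)/13. The first 6 digits are (1, 0, 9, 5, 3, 5).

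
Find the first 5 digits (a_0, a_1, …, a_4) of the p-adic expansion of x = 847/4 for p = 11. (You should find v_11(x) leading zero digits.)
(a_0, …, a_4) = (0, 0, 10, 2, 8)

v_11(847/4) = 2, so a_0 = ... = a_1 = 0. Factor out: x = 11^2 · u with u = 7/4 a unit in ℤ_11. Expand u iteratively via a_{v+i} = u_i mod 11, u_{i+1} = (u_i − a_{v+i})/11:
  u_0 = 7/4;  a_2 = 10;  u_1 = (u_0 − 10)/11 = -3/4
  u_1 = -3/4;  a_3 = 2;  u_2 = (u_1 − 2)/11 = -1/4
  u_2 = -1/4;  a_4 = 8;  u_3 = (u_2 − 8)/11 = -3/4
Digits: (0, 0, 10, 2, 8).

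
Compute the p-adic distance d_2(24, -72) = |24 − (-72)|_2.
d_2(24, -72) = 1/32

Step 1 — x − y = 24 − (-72) = 96. Step 2 — v_2(96) = 5 (factor: 96 = (2^5 · 3); the sign does not affect v_p). Step 3 — |x − y|_2 = 2^{-5} = 1/32.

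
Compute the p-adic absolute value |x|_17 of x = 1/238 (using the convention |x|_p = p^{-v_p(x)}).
|1/238|_17 = 17

Step 1 — compute v_17(x) by factoring powers of 17 out of the numerator and denominator: v_17(1/238) = -1. Step 2 — apply |x|_p = p^{-v_p(x)} = 17^{1} = 17.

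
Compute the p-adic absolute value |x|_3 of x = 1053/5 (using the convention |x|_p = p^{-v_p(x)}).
|1053/5|_3 = 1/81

Step 1 — compute v_3(x) by factoring powers of 3 out of the numerator and denominator: v_3(1053/5) = 4. Step 2 — apply |x|_p = p^{-v_p(x)} = 3^{-4} = 1/81.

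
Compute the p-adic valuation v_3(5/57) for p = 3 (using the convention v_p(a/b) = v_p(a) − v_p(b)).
v_3(5/57) = -1

Factor powers of 3 from the numerator and denominator of the reduced fraction: 5 = 3^0 · 5 and 57 = 3^1 · 19. Apply v_p(a/b) = v_p(a) − v_p(b): v_3(5/57) = 0 − 1 = -1.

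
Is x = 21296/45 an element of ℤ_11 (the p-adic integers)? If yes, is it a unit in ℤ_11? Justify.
x ∈ ℤ_11 but not a unit; v_11(x) = 3 > 0

ℤ_11 = {x ∈ ℚ_11 : v_11(x) ≥ 0} and ℤ_11^× = {x ∈ ℤ_11 : v_11(x) = 0}. Here v_11(21296/45) = v_11(num) − v_11(den) = 3; compare against these criteria.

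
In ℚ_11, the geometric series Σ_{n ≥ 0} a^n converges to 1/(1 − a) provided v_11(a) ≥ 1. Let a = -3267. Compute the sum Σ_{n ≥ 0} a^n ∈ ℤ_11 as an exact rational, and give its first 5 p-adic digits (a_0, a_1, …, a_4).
Σ a^n = 1/(1 − a) = 1/3268;  first 5 digits = (1, 0, 6, 8, 2)

v_11(a) = 2 ≥ 1, so the series converges in ℤ_11 to 1/(1 − a) = 1/(1 − (-3267)) = 1/3268. Expand this rational in ℤ_11: compute digits iteratively via d_i = x_i mod 11, x_{i+1} = (x_i − d_i)/11. The first 5 digits are (1, 0, 6, 8, 2).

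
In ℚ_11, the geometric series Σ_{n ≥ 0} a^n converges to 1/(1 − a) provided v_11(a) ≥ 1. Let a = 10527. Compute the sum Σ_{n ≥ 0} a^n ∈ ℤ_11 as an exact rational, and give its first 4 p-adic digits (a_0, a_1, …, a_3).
Σ a^n = 1/(1 − a) = -1/10526;  first 4 digits = (1, 0, 10, 7)

v_11(a) = 2 ≥ 1, so the series converges in ℤ_11 to 1/(1 − a) = 1/(1 − 10527) = -1/10526. Expand this rational in ℤ_11: compute digits iteratively via d_i = x_i mod 11, x_{i+1} = (x_i − d_i)/11. The first 4 digits are (1, 0, 10, 7).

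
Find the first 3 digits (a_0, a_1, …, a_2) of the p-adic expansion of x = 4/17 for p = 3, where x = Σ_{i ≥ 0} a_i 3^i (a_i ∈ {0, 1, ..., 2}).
(a_0, …, a_2) = (2, 1, 0)

v_3(4/17) = 0 (numerator and denominator both coprime to 3), so x ∈ ℤ_3^×. Compute digits iteratively via a_i = x_i mod 3, x_{i+1} = (x_i − a_i)/3, with x_0 = x:
  x_0 = 4/17;  a_0 = 2;  x_1 = (x_0 − 2)/3 = -10/17
  x_1 = -10/17;  a_1 = 1;  x_2 = (x_1 − 1)/3 = -9/17
  x_2 = -9/17;  a_2 = 0;  x_3 = (x_2 − 0)/3 = -3/17
Digits: (2, 1, 0).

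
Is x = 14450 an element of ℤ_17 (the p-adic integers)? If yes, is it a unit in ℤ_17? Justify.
x ∈ ℤ_17 but not a unit; v_17(x) = 2 > 0

ℤ_17 = {x ∈ ℚ_17 : v_17(x) ≥ 0} and ℤ_17^× = {x ∈ ℤ_17 : v_17(x) = 0}. Here v_17(14450) = v_17(num) − v_17(den) = 2; compare against these criteria.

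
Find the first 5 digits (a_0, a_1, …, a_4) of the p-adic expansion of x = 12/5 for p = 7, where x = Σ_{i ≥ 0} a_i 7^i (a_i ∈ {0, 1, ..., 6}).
(a_0, …, a_4) = (1, 3, 1, 4, 5)

v_7(12/5) = 0 (numerator and denominator both coprime to 7), so x ∈ ℤ_7^×. Compute digits iteratively via a_i = x_i mod 7, x_{i+1} = (x_i − a_i)/7, with x_0 = x:
  x_0 = 12/5;  a_0 = 1;  x_1 = (x_0 − 1)/7 = 1/5
  x_1 = 1/5;  a_1 = 3;  x_2 = (x_1 − 3)/7 = -2/5
  x_2 = -2/5;  a_2 = 1;  x_3 = (x_2 − 1)/7 = -1/5
  x_3 = -1/5;  a_3 = 4;  x_4 = (x_3 − 4)/7 = -3/5
  x_4 = -3/5;  a_4 = 5;  x_5 = (x_4 − 5)/7 = -4/5
Digits: (1, 3, 1, 4, 5).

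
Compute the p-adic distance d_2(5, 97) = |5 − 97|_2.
d_2(5, 97) = 1/4

Step 1 — x − y = 5 − 97 = -92. Step 2 — v_2(-92) = 2 (factor: -92 = −(2^2 · 23); the sign does not affect v_p). Step 3 — |x − y|_2 = 2^{-2} = 1/4.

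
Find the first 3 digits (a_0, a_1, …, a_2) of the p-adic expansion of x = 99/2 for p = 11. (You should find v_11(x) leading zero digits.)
(a_0, …, a_2) = (0, 10, 5)

v_11(99/2) = 1, so a_0 = ... = a_0 = 0. Factor out: x = 11^1 · u with u = 9/2 a unit in ℤ_11. Expand u iteratively via a_{v+i} = u_i mod 11, u_{i+1} = (u_i − a_{v+i})/11:
  u_0 = 9/2;  a_1 = 10;  u_1 = (u_0 − 10)/11 = -1/2
  u_1 = -1/2;  a_2 = 5;  u_2 = (u_1 − 5)/11 = -1/2
Digits: (0, 10, 5).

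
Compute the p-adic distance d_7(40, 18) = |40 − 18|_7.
d_7(40, 18) = 1

Step 1 — x − y = 40 − 18 = 22. Step 2 — v_7(22) = 0 (factor: 22 = (7^0 · 22); the sign does not affect v_p). Step 3 — |x − y|_7 = 7^{0} = 1.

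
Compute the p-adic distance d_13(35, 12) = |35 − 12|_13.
d_13(35, 12) = 1

Step 1 — x − y = 35 − 12 = 23. Step 2 — v_13(23) = 0 (factor: 23 = (13^0 · 23); the sign does not affect v_p). Step 3 — |x − y|_13 = 13^{0} = 1.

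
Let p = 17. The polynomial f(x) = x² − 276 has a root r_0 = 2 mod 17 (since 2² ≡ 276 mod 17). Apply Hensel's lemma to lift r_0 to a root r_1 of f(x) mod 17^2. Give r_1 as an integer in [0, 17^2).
r_1 = 70 (mod 289)

Hensel's recurrence: r_{i+1} = r_i − f(r_i)·(f′(r_i))^{-1} mod 17^{i+2}, with f′(x) = 2x. Iterate:
  r_0 = 2 (mod 17)
  r_1 = 70 (mod 289)
Final: r_1 = 70, and one checks f(r_1) ≡ 0 mod 17^2.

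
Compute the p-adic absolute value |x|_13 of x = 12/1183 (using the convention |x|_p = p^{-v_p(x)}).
|12/1183|_13 = 169

Step 1 — compute v_13(x) by factoring powers of 13 out of the numerator and denominator: v_13(12/1183) = -2. Step 2 — apply |x|_p = p^{-v_p(x)} = 13^{2} = 169.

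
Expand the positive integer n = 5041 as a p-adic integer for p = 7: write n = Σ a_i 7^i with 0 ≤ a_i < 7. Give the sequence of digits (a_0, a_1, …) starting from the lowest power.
(a_0, a_1, …) = (1, 6, 4, 0, 2)

Repeated division by 7 gives the digits low-to-high: 5041 = 1 + 6·7^1 + 4·7^2 + 2·7^4. Digit sequence: (1, 6, 4, 0, 2).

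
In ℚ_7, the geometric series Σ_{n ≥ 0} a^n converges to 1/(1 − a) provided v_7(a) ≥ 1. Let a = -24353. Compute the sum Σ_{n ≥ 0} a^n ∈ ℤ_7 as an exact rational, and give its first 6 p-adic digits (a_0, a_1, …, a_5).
Σ a^n = 1/(1 − a) = 1/24354;  first 6 digits = (1, 0, 0, 6, 3, 5)

v_7(a) = 3 ≥ 1, so the series converges in ℤ_7 to 1/(1 − a) = 1/(1 − (-24353)) = 1/24354. Expand this rational in ℤ_7: compute digits iteratively via d_i = x_i mod 7, x_{i+1} = (x_i − d_i)/7. The first 6 digits are (1, 0, 0, 6, 3, 5).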